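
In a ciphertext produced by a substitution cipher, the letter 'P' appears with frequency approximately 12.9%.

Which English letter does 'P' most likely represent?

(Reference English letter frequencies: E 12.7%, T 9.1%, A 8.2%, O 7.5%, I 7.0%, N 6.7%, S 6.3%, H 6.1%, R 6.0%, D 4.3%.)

Step 1: The observed frequency is 12.9%.
Step 2: Compare with English frequencies:
  E: 12.7% (difference: 0.2%) <-- closest
  T: 9.1% (difference: 3.8%)
  A: 8.2% (difference: 4.7%)
  O: 7.5% (difference: 5.4%)
  I: 7.0% (difference: 5.9%)
  N: 6.7% (difference: 6.2%)
  S: 6.3% (difference: 6.6%)
  H: 6.1% (difference: 6.8%)
  R: 6.0% (difference: 6.9%)
  D: 4.3% (difference: 8.6%)
Step 3: 'P' most likely represents 'E' (frequency 12.7%).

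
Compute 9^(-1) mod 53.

Step 1: We need x such that 9 * x = 1 (mod 53).
Step 2: Using the extended Euclidean algorithm or trial:
  9 * 6 = 54 = 1 * 53 + 1.
Step 3: Since 54 mod 53 = 1, the inverse is x = 6.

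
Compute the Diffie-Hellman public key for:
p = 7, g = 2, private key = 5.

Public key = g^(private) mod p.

Step 1: A = g^a mod p = 2^5 mod 7.
  2^1 mod 7 = 2
  2^2 mod 7 = (2 * 2) mod 7 = 4
  2^3 mod 7 = (4 * 2) mod 7 = 1
  2^4 mod 7 = (1 * 2) mod 7 = 2
  2^5 mod 7 = (2 * 2) mod 7 = 4
Result: A = 4.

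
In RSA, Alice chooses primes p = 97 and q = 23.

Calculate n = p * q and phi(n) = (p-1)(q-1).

Step 1: n = p * q = 97 * 23 = 2231.
Step 2: phi(n) = (p-1)(q-1) = 96 * 22 = 2112.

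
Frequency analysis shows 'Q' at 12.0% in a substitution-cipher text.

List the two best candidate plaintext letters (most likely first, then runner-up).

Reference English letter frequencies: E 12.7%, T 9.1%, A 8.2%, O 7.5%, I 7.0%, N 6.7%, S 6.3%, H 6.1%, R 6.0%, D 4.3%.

Step 1: Observed frequency of 'Q' is 12.0%.
Step 2: Compute distances to each reference frequency and sort:
  E (12.7%): difference = 0.7% <-- BEST
  T (9.1%): difference = 2.9% <-- RUNNER-UP
  A (8.2%): difference = 3.8%
  O (7.5%): difference = 4.5%
  I (7.0%): difference = 5.0%
Step 3: Most likely is 'E' (12.7%, diff 0.7%); second most likely is 'T' (9.1%, diff 2.9%).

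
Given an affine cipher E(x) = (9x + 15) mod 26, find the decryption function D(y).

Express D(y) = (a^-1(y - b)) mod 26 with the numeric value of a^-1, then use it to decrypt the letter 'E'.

Step 1: Find a^-1, the modular inverse of 9 mod 26.
Step 2: We need 9 * a^-1 = 1 (mod 26).
Step 3: 9 * 3 = 27 = 1 * 26 + 1, so a^-1 = 3.
Step 4: D(y) = 3(y - 15) mod 26.
Step 5: Apply to 'E' (y = 4): D(4) = 3 * (4 - 15) mod 26 = 3 * -11 mod 26 = 19 -> 'T'.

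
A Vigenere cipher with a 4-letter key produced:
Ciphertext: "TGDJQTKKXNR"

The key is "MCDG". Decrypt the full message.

Step 1: Key 'MCDG' has length 4. Extended key: MCDGMCDGMCD
Step 2: Decrypt each position:
  T(19) - M(12) = 7 = H
  G(6) - C(2) = 4 = E
  D(3) - D(3) = 0 = A
  J(9) - G(6) = 3 = D
  Q(16) - M(12) = 4 = E
  T(19) - C(2) = 17 = R
  K(10) - D(3) = 7 = H
  K(10) - G(6) = 4 = E
  X(23) - M(12) = 11 = L
  N(13) - C(2) = 11 = L
  R(17) - D(3) = 14 = O
Plaintext: HEADERHELLO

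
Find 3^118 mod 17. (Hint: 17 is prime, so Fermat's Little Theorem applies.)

Step 1: Since 17 is prime, by Fermat's Little Theorem: 3^16 = 1 (mod 17).
Step 2: Reduce exponent: 118 mod 16 = 6.
Step 3: So 3^118 = 3^6 (mod 17).
Step 4: 3^6 mod 17 = 15.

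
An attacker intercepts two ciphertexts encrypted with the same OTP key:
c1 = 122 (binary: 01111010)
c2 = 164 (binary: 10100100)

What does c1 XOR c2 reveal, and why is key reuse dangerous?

Step 1: c1 XOR c2 = (m1 XOR k) XOR (m2 XOR k).
Step 2: By XOR associativity/commutativity: = m1 XOR m2 XOR k XOR k = m1 XOR m2.
Step 3: 01111010 XOR 10100100 = 11011110 = 222.
Step 4: The key cancels out! An attacker learns m1 XOR m2 = 222, revealing the relationship between plaintexts.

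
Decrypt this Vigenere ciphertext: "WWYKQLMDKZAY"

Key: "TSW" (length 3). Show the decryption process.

Step 1: Key 'TSW' has length 3. Extended key: TSWTSWTSWTSW
Step 2: Decrypt each position:
  W(22) - T(19) = 3 = D
  W(22) - S(18) = 4 = E
  Y(24) - W(22) = 2 = C
  K(10) - T(19) = 17 = R
  Q(16) - S(18) = 24 = Y
  L(11) - W(22) = 15 = P
  M(12) - T(19) = 19 = T
  D(3) - S(18) = 11 = L
  K(10) - W(22) = 14 = O
  Z(25) - T(19) = 6 = G
  A(0) - S(18) = 8 = I
  Y(24) - W(22) = 2 = C
Plaintext: DECRYPTLOGIC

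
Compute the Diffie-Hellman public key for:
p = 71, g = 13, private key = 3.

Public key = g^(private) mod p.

Step 1: A = g^a mod p = 13^3 mod 71.
  13^1 mod 71 = 13
  13^2 mod 71 = (13 * 13) mod 71 = 27
  13^3 mod 71 = (27 * 13) mod 71 = 67
Result: A = 67.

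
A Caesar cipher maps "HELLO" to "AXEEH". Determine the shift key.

Step 1: Compare first letters: H (position 7) -> A (position 0).
Step 2: Shift = (0 - 7) mod 26 = 19.
The shift value is 19.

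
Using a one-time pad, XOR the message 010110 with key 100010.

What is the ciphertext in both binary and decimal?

Step 1: Write out the XOR operation bit by bit:
  Message: 010110
  Key:     100010
  XOR:     110100
Step 2: Convert to decimal: 110100 = 52.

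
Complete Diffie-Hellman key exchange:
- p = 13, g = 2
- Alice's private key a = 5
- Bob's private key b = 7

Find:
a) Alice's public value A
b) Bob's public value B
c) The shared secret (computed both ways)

Step 1: A = g^a mod p = 2^5 mod 13 = 6.
Step 2: B = g^b mod p = 2^7 mod 13 = 11.
Step 3: Alice computes s = B^a mod p = 11^5 mod 13 = 7.
Step 4: Bob computes s = A^b mod p = 6^7 mod 13 = 7.
Both sides agree: shared secret = 7.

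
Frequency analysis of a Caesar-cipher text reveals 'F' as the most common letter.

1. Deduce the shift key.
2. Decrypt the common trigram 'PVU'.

Step 1: In English, 'E' is the most frequent letter (12.7%).
Step 2: The most frequent ciphertext letter is 'F' (position 5).
Step 3: Shift = (5 - 4) mod 26 = 1.
Step 4: Decrypt 'PVU' by shifting back 1:
  P -> O
  V -> U
  U -> T
Step 5: 'PVU' decrypts to 'OUT'.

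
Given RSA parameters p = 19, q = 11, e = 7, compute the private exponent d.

Step 1: n = 19 * 11 = 209.
Step 2: phi(n) = 18 * 10 = 180.
Step 3: Find d such that 7 * d = 1 (mod 180).
Step 4: d = 7^(-1) mod 180 = 103.
Verification: 7 * 103 = 721 = 4 * 180 + 1.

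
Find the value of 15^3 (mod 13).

Step 1: Compute 15^3 mod 13 step by step, reducing modulo 13 at each step.
  15^1 mod 13 = 2
  15^2 mod 13 = (2 * 15) mod 13 = 4
  15^3 mod 13 = (4 * 15) mod 13 = 8
Step 2: Result = 8.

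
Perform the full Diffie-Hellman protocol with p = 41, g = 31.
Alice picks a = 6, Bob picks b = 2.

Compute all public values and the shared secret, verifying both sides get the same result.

Step 1: A = g^a mod p = 31^6 mod 41 = 10.
Step 2: B = g^b mod p = 31^2 mod 41 = 18.
Step 3: Alice computes s = B^a mod p = 18^6 mod 41 = 18.
Step 4: Bob computes s = A^b mod p = 10^2 mod 41 = 18.
Both sides agree: shared secret = 18.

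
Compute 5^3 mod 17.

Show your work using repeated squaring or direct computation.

Step 1: Compute 5^3 mod 17 step by step, reducing modulo 17 at each step.
  5^1 mod 17 = 5
  5^2 mod 17 = (5 * 5) mod 17 = 8
  5^3 mod 17 = (8 * 5) mod 17 = 6
Step 2: Result = 6.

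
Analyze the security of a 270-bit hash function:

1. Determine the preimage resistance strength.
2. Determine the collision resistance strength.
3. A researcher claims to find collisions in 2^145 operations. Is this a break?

Step 1: Preimage resistance requires brute-force of 2^270 operations.
Step 2: Collision resistance (birthday bound) = 2^(270/2) = 2^135.
Step 3: The claimed attack costs 2^145 operations.
Step 4: Since 2^145 >= 2^135, the claimed attack is no faster than the generic birthday attack, so this does not break collision resistance.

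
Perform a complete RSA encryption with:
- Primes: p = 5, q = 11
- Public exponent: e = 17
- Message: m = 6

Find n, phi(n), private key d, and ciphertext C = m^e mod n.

Step 1: n = 5 * 11 = 55.
Step 2: phi(n) = (5-1)(11-1) = 4 * 10 = 40.
Step 3: Find d = 17^(-1) mod 40 = 33.
  Verify: 17 * 33 = 561 = 1 (mod 40).
Step 4: C = 6^17 mod 55 = 41.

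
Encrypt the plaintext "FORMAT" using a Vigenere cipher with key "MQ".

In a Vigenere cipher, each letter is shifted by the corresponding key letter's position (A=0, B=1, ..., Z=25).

Step 1: Repeat key to match plaintext length:
  Plaintext: FORMAT
  Key:       MQMQMQ
Step 2: Encrypt each letter:
  F(5) + M(12) = (5+12) mod 26 = 17 = R
  O(14) + Q(16) = (14+16) mod 26 = 4 = E
  R(17) + M(12) = (17+12) mod 26 = 3 = D
  M(12) + Q(16) = (12+16) mod 26 = 2 = C
  A(0) + M(12) = (0+12) mod 26 = 12 = M
  T(19) + Q(16) = (19+16) mod 26 = 9 = J
Ciphertext: REDCMJ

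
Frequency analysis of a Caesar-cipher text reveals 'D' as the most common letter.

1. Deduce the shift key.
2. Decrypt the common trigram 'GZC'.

Step 1: In English, 'E' is the most frequent letter (12.7%).
Step 2: The most frequent ciphertext letter is 'D' (position 3).
Step 3: Shift = (3 - 4) mod 26 = 25.
Step 4: Decrypt 'GZC' by shifting back 25:
  G -> H
  Z -> A
  C -> D
Step 5: 'GZC' decrypts to 'HAD'.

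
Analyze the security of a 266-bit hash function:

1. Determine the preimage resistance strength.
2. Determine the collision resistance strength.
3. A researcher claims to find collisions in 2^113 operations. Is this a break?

Step 1: Preimage resistance requires brute-force of 2^266 operations.
Step 2: Collision resistance (birthday bound) = 2^(266/2) = 2^133.
Step 3: The claimed attack costs 2^113 operations.
Step 4: Since 2^113 < 2^133, the claimed attack beats the generic birthday bound, so collision resistance is broken.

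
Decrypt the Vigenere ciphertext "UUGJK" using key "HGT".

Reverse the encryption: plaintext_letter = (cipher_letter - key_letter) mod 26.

Step 1: Extend key: HGTHG
Step 2: Decrypt each letter (c - k) mod 26:
  U(20) - H(7) = (20-7) mod 26 = 13 = N
  U(20) - G(6) = (20-6) mod 26 = 14 = O
  G(6) - T(19) = (6-19) mod 26 = 13 = N
  J(9) - H(7) = (9-7) mod 26 = 2 = C
  K(10) - G(6) = (10-6) mod 26 = 4 = E
Plaintext: NONCE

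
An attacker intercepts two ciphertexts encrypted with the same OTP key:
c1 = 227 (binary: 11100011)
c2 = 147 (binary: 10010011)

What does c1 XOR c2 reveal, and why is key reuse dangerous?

Step 1: c1 XOR c2 = (m1 XOR k) XOR (m2 XOR k).
Step 2: By XOR associativity/commutativity: = m1 XOR m2 XOR k XOR k = m1 XOR m2.
Step 3: 11100011 XOR 10010011 = 01110000 = 112.
Step 4: The key cancels out! An attacker learns m1 XOR m2 = 112, revealing the relationship between plaintexts.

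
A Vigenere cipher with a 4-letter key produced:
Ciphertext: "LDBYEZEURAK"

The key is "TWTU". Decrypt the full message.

Step 1: Key 'TWTU' has length 4. Extended key: TWTUTWTUTWT
Step 2: Decrypt each position:
  L(11) - T(19) = 18 = S
  D(3) - W(22) = 7 = H
  B(1) - T(19) = 8 = I
  Y(24) - U(20) = 4 = E
  E(4) - T(19) = 11 = L
  Z(25) - W(22) = 3 = D
  E(4) - T(19) = 11 = L
  U(20) - U(20) = 0 = A
  R(17) - T(19) = 24 = Y
  A(0) - W(22) = 4 = E
  K(10) - T(19) = 17 = R
Plaintext: SHIELDLAYER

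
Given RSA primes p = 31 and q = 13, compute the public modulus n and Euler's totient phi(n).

Step 1: n = p * q = 31 * 13 = 403.
Step 2: phi(n) = (p-1)(q-1) = 30 * 12 = 360.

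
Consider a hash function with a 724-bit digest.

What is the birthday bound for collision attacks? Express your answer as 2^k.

Step 1: The birthday paradox gives collision probability ~50% after sqrt(2^n) = 2^(n/2) hashes.
Step 2: For 724-bit output: 2^(724/2) = 2^362.
Step 3: Approximately 2^362 hash computations needed.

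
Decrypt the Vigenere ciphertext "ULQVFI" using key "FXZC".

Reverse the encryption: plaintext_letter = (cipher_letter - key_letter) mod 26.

Step 1: Extend key: FXZCFX
Step 2: Decrypt each letter (c - k) mod 26:
  U(20) - F(5) = (20-5) mod 26 = 15 = P
  L(11) - X(23) = (11-23) mod 26 = 14 = O
  Q(16) - Z(25) = (16-25) mod 26 = 17 = R
  V(21) - C(2) = (21-2) mod 26 = 19 = T
  F(5) - F(5) = (5-5) mod 26 = 0 = A
  I(8) - X(23) = (8-23) mod 26 = 11 = L
Plaintext: PORTAL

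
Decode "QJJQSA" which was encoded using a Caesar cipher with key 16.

Step 1: Reverse the shift by subtracting 16 from each letter position.
  Q (position 16) -> position (16-16) mod 26 = 0 -> A
  J (position 9) -> position (9-16) mod 26 = 19 -> T
  J (position 9) -> position (9-16) mod 26 = 19 -> T
  Q (position 16) -> position (16-16) mod 26 = 0 -> A
  S (position 18) -> position (18-16) mod 26 = 2 -> C
  A (position 0) -> position (0-16) mod 26 = 10 -> K
Decrypted message: ATTACK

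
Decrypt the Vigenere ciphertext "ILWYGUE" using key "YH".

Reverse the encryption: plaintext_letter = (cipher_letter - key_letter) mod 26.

Step 1: Extend key: YHYHYHY
Step 2: Decrypt each letter (c - k) mod 26:
  I(8) - Y(24) = (8-24) mod 26 = 10 = K
  L(11) - H(7) = (11-7) mod 26 = 4 = E
  W(22) - Y(24) = (22-24) mod 26 = 24 = Y
  Y(24) - H(7) = (24-7) mod 26 = 17 = R
  G(6) - Y(24) = (6-24) mod 26 = 8 = I
  U(20) - H(7) = (20-7) mod 26 = 13 = N
  E(4) - Y(24) = (4-24) mod 26 = 6 = G
Plaintext: KEYRING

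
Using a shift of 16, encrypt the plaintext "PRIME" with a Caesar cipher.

Step 1: For each letter, shift forward by 16 positions (mod 26).
  P (position 15) -> position (15+16) mod 26 = 5 -> F
  R (position 17) -> position (17+16) mod 26 = 7 -> H
  I (position 8) -> position (8+16) mod 26 = 24 -> Y
  M (position 12) -> position (12+16) mod 26 = 2 -> C
  E (position 4) -> position (4+16) mod 26 = 20 -> U
Result: FHYCU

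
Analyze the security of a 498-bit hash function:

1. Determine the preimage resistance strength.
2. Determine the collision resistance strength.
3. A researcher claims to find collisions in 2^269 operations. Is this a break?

Step 1: Preimage resistance requires brute-force of 2^498 operations.
Step 2: Collision resistance (birthday bound) = 2^(498/2) = 2^249.
Step 3: The claimed attack costs 2^269 operations.
Step 4: Since 2^269 >= 2^249, the claimed attack is no faster than the generic birthday attack, so this does not break collision resistance.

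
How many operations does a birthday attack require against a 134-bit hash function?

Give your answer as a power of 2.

Step 1: The birthday paradox gives collision probability ~50% after sqrt(2^n) = 2^(n/2) hashes.
Step 2: For 134-bit output: 2^(134/2) = 2^67.
Step 3: Approximately 2^67 hash computations needed.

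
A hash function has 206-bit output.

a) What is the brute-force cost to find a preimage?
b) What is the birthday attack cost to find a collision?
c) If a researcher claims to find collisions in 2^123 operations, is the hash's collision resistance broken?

Step 1: Preimage resistance requires brute-force of 2^206 operations.
Step 2: Collision resistance (birthday bound) = 2^(206/2) = 2^103.
Step 3: The claimed attack costs 2^123 operations.
Step 4: Since 2^123 >= 2^103, the claimed attack is no faster than the generic birthday attack, so this does not break collision resistance.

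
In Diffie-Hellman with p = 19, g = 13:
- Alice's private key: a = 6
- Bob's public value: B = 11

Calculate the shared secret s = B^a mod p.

Step 1: s = B^a mod p = 11^6 mod 19.
  11^1 mod 19 = 11
  11^2 mod 19 = (11 * 11) mod 19 = 7
  11^3 mod 19 = (7 * 11) mod 19 = 1
  11^4 mod 19 = (1 * 11) mod 19 = 11
  11^5 mod 19 = (11 * 11) mod 19 = 7
  11^6 mod 19 = (7 * 11) mod 19 = 1
Result: shared secret = 1.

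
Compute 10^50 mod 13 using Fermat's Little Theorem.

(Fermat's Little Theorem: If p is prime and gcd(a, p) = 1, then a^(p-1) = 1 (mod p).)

Step 1: Since 13 is prime, by Fermat's Little Theorem: 10^12 = 1 (mod 13).
Step 2: Reduce exponent: 50 mod 12 = 2.
Step 3: So 10^50 = 10^2 (mod 13).
Step 4: 10^2 mod 13 = 9.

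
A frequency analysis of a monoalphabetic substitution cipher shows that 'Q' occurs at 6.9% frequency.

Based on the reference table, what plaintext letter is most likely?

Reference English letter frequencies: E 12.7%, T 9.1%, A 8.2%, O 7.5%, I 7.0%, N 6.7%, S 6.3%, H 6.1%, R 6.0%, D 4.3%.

Step 1: The observed frequency is 6.9%.
Step 2: Compare with English frequencies:
  E: 12.7% (difference: 5.8%)
  T: 9.1% (difference: 2.2%)
  A: 8.2% (difference: 1.3%)
  O: 7.5% (difference: 0.6%)
  I: 7.0% (difference: 0.1%) <-- closest
  N: 6.7% (difference: 0.2%)
  S: 6.3% (difference: 0.6%)
  H: 6.1% (difference: 0.8%)
  R: 6.0% (difference: 0.9%)
  D: 4.3% (difference: 2.6%)
Step 3: 'Q' most likely represents 'I' (frequency 7.0%).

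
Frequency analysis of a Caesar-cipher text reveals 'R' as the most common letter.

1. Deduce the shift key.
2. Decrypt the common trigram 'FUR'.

Step 1: In English, 'E' is the most frequent letter (12.7%).
Step 2: The most frequent ciphertext letter is 'R' (position 17).
Step 3: Shift = (17 - 4) mod 26 = 13.
Step 4: Decrypt 'FUR' by shifting back 13:
  F -> S
  U -> H
  R -> E
Step 5: 'FUR' decrypts to 'SHE'.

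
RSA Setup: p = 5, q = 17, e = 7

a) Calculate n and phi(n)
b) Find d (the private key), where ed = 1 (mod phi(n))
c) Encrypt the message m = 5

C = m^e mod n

Step 1: n = 5 * 17 = 85.
Step 2: phi(n) = (5-1)(17-1) = 4 * 16 = 64.
Step 3: Find d = 7^(-1) mod 64 = 55.
  Verify: 7 * 55 = 385 = 1 (mod 64).
Step 4: C = 5^7 mod 85 = 10.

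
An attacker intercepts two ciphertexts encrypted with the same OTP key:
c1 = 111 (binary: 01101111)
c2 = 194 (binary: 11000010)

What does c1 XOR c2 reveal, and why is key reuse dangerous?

Step 1: c1 XOR c2 = (m1 XOR k) XOR (m2 XOR k).
Step 2: By XOR associativity/commutativity: = m1 XOR m2 XOR k XOR k = m1 XOR m2.
Step 3: 01101111 XOR 11000010 = 10101101 = 173.
Step 4: The key cancels out! An attacker learns m1 XOR m2 = 173, revealing the relationship between plaintexts.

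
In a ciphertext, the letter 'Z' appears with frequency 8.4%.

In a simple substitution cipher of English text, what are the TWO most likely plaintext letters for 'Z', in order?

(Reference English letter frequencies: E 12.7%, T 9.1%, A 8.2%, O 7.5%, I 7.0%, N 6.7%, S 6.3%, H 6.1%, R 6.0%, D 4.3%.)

Step 1: Observed frequency of 'Z' is 8.4%.
Step 2: Compute distances to each reference frequency and sort:
  A (8.2%): difference = 0.2% <-- BEST
  T (9.1%): difference = 0.7% <-- RUNNER-UP
  O (7.5%): difference = 0.9%
  I (7.0%): difference = 1.4%
  N (6.7%): difference = 1.7%
Step 3: Most likely is 'A' (8.2%, diff 0.2%); second most likely is 'T' (9.1%, diff 0.7%).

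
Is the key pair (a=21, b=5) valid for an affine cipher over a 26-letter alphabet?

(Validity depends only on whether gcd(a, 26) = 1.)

Step 1: Compute gcd(21, 26).
Step 2: gcd(21, 26) = 1.
Since gcd = 1, 21 is coprime with 26, so it is a valid key.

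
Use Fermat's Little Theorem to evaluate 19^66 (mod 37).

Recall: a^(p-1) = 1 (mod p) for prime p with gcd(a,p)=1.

Step 1: Since 37 is prime, by Fermat's Little Theorem: 19^36 = 1 (mod 37).
Step 2: Reduce exponent: 66 mod 36 = 30.
Step 3: So 19^66 = 19^30 (mod 37).
Step 4: 19^30 mod 37 = 27.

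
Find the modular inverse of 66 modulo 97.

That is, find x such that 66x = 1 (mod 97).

Step 1: We need x such that 66 * x = 1 (mod 97).
Step 2: Using the extended Euclidean algorithm or trial:
  66 * 25 = 1650 = 17 * 97 + 1.
Step 3: Since 1650 mod 97 = 1, the inverse is x = 25.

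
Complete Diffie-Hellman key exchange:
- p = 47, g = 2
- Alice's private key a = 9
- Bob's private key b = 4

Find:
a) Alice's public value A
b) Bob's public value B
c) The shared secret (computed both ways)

Step 1: A = g^a mod p = 2^9 mod 47 = 42.
Step 2: B = g^b mod p = 2^4 mod 47 = 16.
Step 3: Alice computes s = B^a mod p = 16^9 mod 47 = 14.
Step 4: Bob computes s = A^b mod p = 42^4 mod 47 = 14.
Both sides agree: shared secret = 14.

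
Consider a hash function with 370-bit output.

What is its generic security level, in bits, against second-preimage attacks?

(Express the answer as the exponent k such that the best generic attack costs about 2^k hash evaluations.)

Step 1: The hash has a 370-bit output.
Step 2: Second-preimage resistance means: given a specific input x, it should be infeasible to find a different y with h(y) = h(x).
With a 370-bit output, a generic search for a second preimage costs about 2^370 evaluations (each trial matches the fixed target with probability 2^-370).
Step 3: Security level = 370 bits.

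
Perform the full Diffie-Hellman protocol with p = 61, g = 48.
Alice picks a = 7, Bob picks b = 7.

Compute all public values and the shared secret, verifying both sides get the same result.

Step 1: A = g^a mod p = 48^7 mod 61 = 48.
Step 2: B = g^b mod p = 48^7 mod 61 = 48.
Step 3: Alice computes s = B^a mod p = 48^7 mod 61 = 48.
Step 4: Bob computes s = A^b mod p = 48^7 mod 61 = 48.
Both sides agree: shared secret = 48.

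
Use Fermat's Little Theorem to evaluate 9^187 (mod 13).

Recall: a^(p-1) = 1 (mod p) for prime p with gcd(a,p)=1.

Step 1: Since 13 is prime, by Fermat's Little Theorem: 9^12 = 1 (mod 13).
Step 2: Reduce exponent: 187 mod 12 = 7.
Step 3: So 9^187 = 9^7 (mod 13).
Step 4: 9^7 mod 13 = 9.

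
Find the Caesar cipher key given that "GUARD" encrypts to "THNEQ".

Step 1: Compare first letters: G (position 6) -> T (position 19).
Step 2: Shift = (19 - 6) mod 26 = 13.
The shift value is 13.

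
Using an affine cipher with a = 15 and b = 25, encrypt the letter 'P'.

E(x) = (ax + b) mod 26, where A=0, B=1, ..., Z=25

Step 1: Convert 'P' to number: x = 15.
Step 2: E(15) = (15 * 15 + 25) mod 26 = 250 mod 26 = 16.
Step 3: Convert 16 back to letter: Q.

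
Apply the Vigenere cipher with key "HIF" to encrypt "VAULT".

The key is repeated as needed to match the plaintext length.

Step 1: Repeat key to match plaintext length:
  Plaintext: VAULT
  Key:       HIFHI
Step 2: Encrypt each letter:
  V(21) + H(7) = (21+7) mod 26 = 2 = C
  A(0) + I(8) = (0+8) mod 26 = 8 = I
  U(20) + F(5) = (20+5) mod 26 = 25 = Z
  L(11) + H(7) = (11+7) mod 26 = 18 = S
  T(19) + I(8) = (19+8) mod 26 = 1 = B
Ciphertext: CIZSB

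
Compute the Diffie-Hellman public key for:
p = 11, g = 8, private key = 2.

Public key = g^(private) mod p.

Step 1: A = g^a mod p = 8^2 mod 11.
  8^1 mod 11 = 8
  8^2 mod 11 = (8 * 8) mod 11 = 9
Result: A = 9.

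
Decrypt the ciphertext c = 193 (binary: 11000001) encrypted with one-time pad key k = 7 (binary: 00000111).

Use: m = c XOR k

Step 1: XOR ciphertext with key:
  Ciphertext: 11000001
  Key:        00000111
  XOR:        11000110
Step 2: Plaintext = 11000110 = 198 in decimal.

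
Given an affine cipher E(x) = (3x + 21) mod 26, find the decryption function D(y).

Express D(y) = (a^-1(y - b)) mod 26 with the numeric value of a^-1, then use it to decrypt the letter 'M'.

Step 1: Find a^-1, the modular inverse of 3 mod 26.
Step 2: We need 3 * a^-1 = 1 (mod 26).
Step 3: 3 * 9 = 27 = 1 * 26 + 1, so a^-1 = 9.
Step 4: D(y) = 9(y - 21) mod 26.
Step 5: Apply to 'M' (y = 12): D(12) = 9 * (12 - 21) mod 26 = 9 * -9 mod 26 = 23 -> 'X'.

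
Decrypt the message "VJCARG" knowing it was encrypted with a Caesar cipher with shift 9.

Step 1: Reverse the shift by subtracting 9 from each letter position.
  V (position 21) -> position (21-9) mod 26 = 12 -> M
  J (position 9) -> position (9-9) mod 26 = 0 -> A
  C (position 2) -> position (2-9) mod 26 = 19 -> T
  A (position 0) -> position (0-9) mod 26 = 17 -> R
  R (position 17) -> position (17-9) mod 26 = 8 -> I
  G (position 6) -> position (6-9) mod 26 = 23 -> X
Decrypted message: MATRIX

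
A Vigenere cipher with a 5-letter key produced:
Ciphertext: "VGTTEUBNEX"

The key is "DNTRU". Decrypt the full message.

Step 1: Key 'DNTRU' has length 5. Extended key: DNTRUDNTRU
Step 2: Decrypt each position:
  V(21) - D(3) = 18 = S
  G(6) - N(13) = 19 = T
  T(19) - T(19) = 0 = A
  T(19) - R(17) = 2 = C
  E(4) - U(20) = 10 = K
  U(20) - D(3) = 17 = R
  B(1) - N(13) = 14 = O
  N(13) - T(19) = 20 = U
  E(4) - R(17) = 13 = N
  X(23) - U(20) = 3 = D
Plaintext: STACKROUND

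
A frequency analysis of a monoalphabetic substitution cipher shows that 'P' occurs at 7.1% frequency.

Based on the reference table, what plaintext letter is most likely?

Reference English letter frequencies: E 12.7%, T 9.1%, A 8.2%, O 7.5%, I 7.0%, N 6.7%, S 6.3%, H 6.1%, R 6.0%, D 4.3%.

Step 1: The observed frequency is 7.1%.
Step 2: Compare with English frequencies:
  E: 12.7% (difference: 5.6%)
  T: 9.1% (difference: 2.0%)
  A: 8.2% (difference: 1.1%)
  O: 7.5% (difference: 0.4%)
  I: 7.0% (difference: 0.1%) <-- closest
  N: 6.7% (difference: 0.4%)
  S: 6.3% (difference: 0.8%)
  H: 6.1% (difference: 1.0%)
  R: 6.0% (difference: 1.1%)
  D: 4.3% (difference: 2.8%)
Step 3: 'P' most likely represents 'I' (frequency 7.0%).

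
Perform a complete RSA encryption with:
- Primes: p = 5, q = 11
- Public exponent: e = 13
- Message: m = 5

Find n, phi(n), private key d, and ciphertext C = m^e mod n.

Step 1: n = 5 * 11 = 55.
Step 2: phi(n) = (5-1)(11-1) = 4 * 10 = 40.
Step 3: Find d = 13^(-1) mod 40 = 37.
  Verify: 13 * 37 = 481 = 1 (mod 40).
Step 4: C = 5^13 mod 55 = 15.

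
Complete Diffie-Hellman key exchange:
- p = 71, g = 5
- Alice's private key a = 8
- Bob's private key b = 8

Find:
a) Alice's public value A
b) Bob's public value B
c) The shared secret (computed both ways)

Step 1: A = g^a mod p = 5^8 mod 71 = 54.
Step 2: B = g^b mod p = 5^8 mod 71 = 54.
Step 3: Alice computes s = B^a mod p = 54^8 mod 71 = 57.
Step 4: Bob computes s = A^b mod p = 54^8 mod 71 = 57.
Both sides agree: shared secret = 57.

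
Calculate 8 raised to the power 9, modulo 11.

Step 1: Compute 8^9 mod 11 step by step, reducing modulo 11 at each step.
  8^1 mod 11 = 8
  8^2 mod 11 = (8 * 8) mod 11 = 9
  8^3 mod 11 = (9 * 8) mod 11 = 6
  8^4 mod 11 = (6 * 8) mod 11 = 4
  8^5 mod 11 = (4 * 8) mod 11 = 10
  8^6 mod 11 = (10 * 8) mod 11 = 3
  8^7 mod 11 = (3 * 8) mod 11 = 2
  8^8 mod 11 = (2 * 8) mod 11 = 5
  8^9 mod 11 = (5 * 8) mod 11 = 7
Step 2: Result = 7.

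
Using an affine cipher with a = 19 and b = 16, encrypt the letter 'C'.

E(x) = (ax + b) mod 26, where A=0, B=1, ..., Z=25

Step 1: Convert 'C' to number: x = 2.
Step 2: E(2) = (19 * 2 + 16) mod 26 = 54 mod 26 = 2.
Step 3: Convert 2 back to letter: C.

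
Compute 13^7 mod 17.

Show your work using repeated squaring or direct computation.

Step 1: Compute 13^7 mod 17 step by step, reducing modulo 17 at each step.
  13^1 mod 17 = 13
  13^2 mod 17 = (13 * 13) mod 17 = 16
  13^3 mod 17 = (16 * 13) mod 17 = 4
  13^4 mod 17 = (4 * 13) mod 17 = 1
  13^5 mod 17 = (1 * 13) mod 17 = 13
  13^6 mod 17 = (13 * 13) mod 17 = 16
  13^7 mod 17 = (16 * 13) mod 17 = 4
Step 2: Result = 4.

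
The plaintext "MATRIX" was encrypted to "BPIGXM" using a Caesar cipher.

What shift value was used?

Step 1: Compare first letters: M (position 12) -> B (position 1).
Step 2: Shift = (1 - 12) mod 26 = 15.
The shift value is 15.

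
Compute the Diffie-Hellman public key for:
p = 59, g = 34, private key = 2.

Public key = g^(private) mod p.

Step 1: A = g^a mod p = 34^2 mod 59.
  34^1 mod 59 = 34
  34^2 mod 59 = (34 * 34) mod 59 = 35
Result: A = 35.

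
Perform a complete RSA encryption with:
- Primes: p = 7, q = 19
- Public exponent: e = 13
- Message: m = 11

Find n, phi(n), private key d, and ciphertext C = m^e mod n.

Step 1: n = 7 * 19 = 133.
Step 2: phi(n) = (7-1)(19-1) = 6 * 18 = 108.
Step 3: Find d = 13^(-1) mod 108 = 25.
  Verify: 13 * 25 = 325 = 1 (mod 108).
Step 4: C = 11^13 mod 133 = 11.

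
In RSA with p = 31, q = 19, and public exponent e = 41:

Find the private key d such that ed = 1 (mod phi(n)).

Step 1: n = 31 * 19 = 589.
Step 2: phi(n) = 30 * 18 = 540.
Step 3: Find d such that 41 * d = 1 (mod 540).
Step 4: d = 41^(-1) mod 540 = 461.
Verification: 41 * 461 = 18901 = 35 * 540 + 1.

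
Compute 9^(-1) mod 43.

Step 1: We need x such that 9 * x = 1 (mod 43).
Step 2: Using the extended Euclidean algorithm or trial:
  9 * 24 = 216 = 5 * 43 + 1.
Step 3: Since 216 mod 43 = 1, the inverse is x = 24.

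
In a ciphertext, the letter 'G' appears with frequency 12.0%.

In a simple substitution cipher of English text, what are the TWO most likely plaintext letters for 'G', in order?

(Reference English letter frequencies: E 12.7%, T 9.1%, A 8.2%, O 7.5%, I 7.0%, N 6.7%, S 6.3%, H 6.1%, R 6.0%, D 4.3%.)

Step 1: Observed frequency of 'G' is 12.0%.
Step 2: Compute distances to each reference frequency and sort:
  E (12.7%): difference = 0.7% <-- BEST
  T (9.1%): difference = 2.9% <-- RUNNER-UP
  A (8.2%): difference = 3.8%
  O (7.5%): difference = 4.5%
  I (7.0%): difference = 5.0%
Step 3: Most likely is 'E' (12.7%, diff 0.7%); second most likely is 'T' (9.1%, diff 2.9%).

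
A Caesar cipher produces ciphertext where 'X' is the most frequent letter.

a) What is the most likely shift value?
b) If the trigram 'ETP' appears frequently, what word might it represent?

Step 1: In English, 'E' is the most frequent letter (12.7%).
Step 2: The most frequent ciphertext letter is 'X' (position 23).
Step 3: Shift = (23 - 4) mod 26 = 19.
Step 4: Decrypt 'ETP' by shifting back 19:
  E -> L
  T -> A
  P -> W
Step 5: 'ETP' decrypts to 'LAW'.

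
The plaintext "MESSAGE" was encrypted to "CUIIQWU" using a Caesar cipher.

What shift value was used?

Step 1: Compare first letters: M (position 12) -> C (position 2).
Step 2: Shift = (2 - 12) mod 26 = 16.
The shift value is 16.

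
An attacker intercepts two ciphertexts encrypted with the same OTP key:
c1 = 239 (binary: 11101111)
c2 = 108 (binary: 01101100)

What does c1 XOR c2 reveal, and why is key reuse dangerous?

Step 1: c1 XOR c2 = (m1 XOR k) XOR (m2 XOR k).
Step 2: By XOR associativity/commutativity: = m1 XOR m2 XOR k XOR k = m1 XOR m2.
Step 3: 11101111 XOR 01101100 = 10000011 = 131.
Step 4: The key cancels out! An attacker learns m1 XOR m2 = 131, revealing the relationship between plaintexts.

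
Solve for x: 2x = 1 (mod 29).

Step 1: We need x such that 2 * x = 1 (mod 29).
Step 2: Using the extended Euclidean algorithm or trial:
  2 * 15 = 30 = 1 * 29 + 1.
Step 3: Since 30 mod 29 = 1, the inverse is x = 15.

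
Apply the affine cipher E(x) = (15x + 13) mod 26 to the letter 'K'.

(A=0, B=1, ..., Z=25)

Step 1: Convert 'K' to number: x = 10.
Step 2: E(10) = (15 * 10 + 13) mod 26 = 163 mod 26 = 7.
Step 3: Convert 7 back to letter: H.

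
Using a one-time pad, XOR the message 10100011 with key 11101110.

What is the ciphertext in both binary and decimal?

Step 1: Write out the XOR operation bit by bit:
  Message: 10100011
  Key:     11101110
  XOR:     01001101
Step 2: Convert to decimal: 01001101 = 77.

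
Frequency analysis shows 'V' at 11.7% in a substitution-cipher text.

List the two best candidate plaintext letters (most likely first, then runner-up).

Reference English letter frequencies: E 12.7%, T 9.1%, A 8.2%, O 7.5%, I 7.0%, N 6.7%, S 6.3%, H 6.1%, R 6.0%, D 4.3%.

Step 1: Observed frequency of 'V' is 11.7%.
Step 2: Compute distances to each reference frequency and sort:
  E (12.7%): difference = 1.0% <-- BEST
  T (9.1%): difference = 2.6% <-- RUNNER-UP
  A (8.2%): difference = 3.5%
  O (7.5%): difference = 4.2%
  I (7.0%): difference = 4.7%
Step 3: Most likely is 'E' (12.7%, diff 1.0%); second most likely is 'T' (9.1%, diff 2.6%).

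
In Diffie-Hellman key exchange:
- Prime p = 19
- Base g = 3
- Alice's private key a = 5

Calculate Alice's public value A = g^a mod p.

Step 1: A = g^a mod p = 3^5 mod 19.
  3^1 mod 19 = 3
  3^2 mod 19 = (3 * 3) mod 19 = 9
  3^3 mod 19 = (9 * 3) mod 19 = 8
  3^4 mod 19 = (8 * 3) mod 19 = 5
  3^5 mod 19 = (5 * 3) mod 19 = 15
Result: A = 15.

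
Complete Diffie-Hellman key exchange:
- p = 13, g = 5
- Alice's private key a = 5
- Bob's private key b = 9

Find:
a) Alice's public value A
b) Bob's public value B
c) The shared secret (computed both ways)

Step 1: A = g^a mod p = 5^5 mod 13 = 5.
Step 2: B = g^b mod p = 5^9 mod 13 = 5.
Step 3: Alice computes s = B^a mod p = 5^5 mod 13 = 5.
Step 4: Bob computes s = A^b mod p = 5^9 mod 13 = 5.
Both sides agree: shared secret = 5.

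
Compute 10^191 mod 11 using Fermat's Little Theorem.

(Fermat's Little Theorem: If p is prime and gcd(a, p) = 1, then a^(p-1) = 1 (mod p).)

Step 1: Since 11 is prime, by Fermat's Little Theorem: 10^10 = 1 (mod 11).
Step 2: Reduce exponent: 191 mod 10 = 1.
Step 3: So 10^191 = 10^1 (mod 11).
Step 4: 10^1 mod 11 = 10.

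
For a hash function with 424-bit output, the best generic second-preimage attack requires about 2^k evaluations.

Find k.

Step 1: The hash has a 424-bit output.
Step 2: Second-preimage resistance means: given a specific input x, it should be infeasible to find a different y with h(y) = h(x).
With a 424-bit output, a generic search for a second preimage costs about 2^424 evaluations (each trial matches the fixed target with probability 2^-424).
Step 3: Security level = 424 bits.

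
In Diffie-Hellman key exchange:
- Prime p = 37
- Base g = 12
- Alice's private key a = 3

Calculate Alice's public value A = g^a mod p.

Step 1: A = g^a mod p = 12^3 mod 37.
  12^1 mod 37 = 12
  12^2 mod 37 = (12 * 12) mod 37 = 33
  12^3 mod 37 = (33 * 12) mod 37 = 26
Result: A = 26.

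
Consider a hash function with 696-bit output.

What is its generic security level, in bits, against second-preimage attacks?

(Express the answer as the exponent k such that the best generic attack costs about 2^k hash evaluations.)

Step 1: The hash has a 696-bit output.
Step 2: Second-preimage resistance means: given a specific input x, it should be infeasible to find a different y with h(y) = h(x).
With a 696-bit output, a generic search for a second preimage costs about 2^696 evaluations (each trial matches the fixed target with probability 2^-696).
Step 3: Security level = 696 bits.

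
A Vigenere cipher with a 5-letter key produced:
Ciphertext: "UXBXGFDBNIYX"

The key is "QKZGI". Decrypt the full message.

Step 1: Key 'QKZGI' has length 5. Extended key: QKZGIQKZGIQK
Step 2: Decrypt each position:
  U(20) - Q(16) = 4 = E
  X(23) - K(10) = 13 = N
  B(1) - Z(25) = 2 = C
  X(23) - G(6) = 17 = R
  G(6) - I(8) = 24 = Y
  F(5) - Q(16) = 15 = P
  D(3) - K(10) = 19 = T
  B(1) - Z(25) = 2 = C
  N(13) - G(6) = 7 = H
  I(8) - I(8) = 0 = A
  Y(24) - Q(16) = 8 = I
  X(23) - K(10) = 13 = N
Plaintext: ENCRYPTCHAIN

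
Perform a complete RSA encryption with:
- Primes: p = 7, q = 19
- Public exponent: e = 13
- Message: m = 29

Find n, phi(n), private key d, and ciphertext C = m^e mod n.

Step 1: n = 7 * 19 = 133.
Step 2: phi(n) = (7-1)(19-1) = 6 * 18 = 108.
Step 3: Find d = 13^(-1) mod 108 = 25.
  Verify: 13 * 25 = 325 = 1 (mod 108).
Step 4: C = 29^13 mod 133 = 127.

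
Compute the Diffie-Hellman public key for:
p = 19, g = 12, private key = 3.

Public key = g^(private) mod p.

Step 1: A = g^a mod p = 12^3 mod 19.
  12^1 mod 19 = 12
  12^2 mod 19 = (12 * 12) mod 19 = 11
  12^3 mod 19 = (11 * 12) mod 19 = 18
Result: A = 18.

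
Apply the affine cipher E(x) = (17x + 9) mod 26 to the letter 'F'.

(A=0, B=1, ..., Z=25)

Step 1: Convert 'F' to number: x = 5.
Step 2: E(5) = (17 * 5 + 9) mod 26 = 94 mod 26 = 16.
Step 3: Convert 16 back to letter: Q.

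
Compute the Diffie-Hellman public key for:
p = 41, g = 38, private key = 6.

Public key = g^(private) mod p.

Step 1: A = g^a mod p = 38^6 mod 41.
  38^1 mod 41 = 38
  38^2 mod 41 = (38 * 38) mod 41 = 9
  38^3 mod 41 = (9 * 38) mod 41 = 14
  38^4 mod 41 = (14 * 38) mod 41 = 40
  38^5 mod 41 = (40 * 38) mod 41 = 3
  38^6 mod 41 = (3 * 38) mod 41 = 32
Result: A = 32.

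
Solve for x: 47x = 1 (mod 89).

Step 1: We need x such that 47 * x = 1 (mod 89).
Step 2: Using the extended Euclidean algorithm or trial:
  47 * 36 = 1692 = 19 * 89 + 1.
Step 3: Since 1692 mod 89 = 1, the inverse is x = 36.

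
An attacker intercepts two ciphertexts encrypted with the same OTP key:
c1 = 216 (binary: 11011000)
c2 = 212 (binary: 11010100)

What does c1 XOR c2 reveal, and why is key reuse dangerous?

Step 1: c1 XOR c2 = (m1 XOR k) XOR (m2 XOR k).
Step 2: By XOR associativity/commutativity: = m1 XOR m2 XOR k XOR k = m1 XOR m2.
Step 3: 11011000 XOR 11010100 = 00001100 = 12.
Step 4: The key cancels out! An attacker learns m1 XOR m2 = 12, revealing the relationship between plaintexts.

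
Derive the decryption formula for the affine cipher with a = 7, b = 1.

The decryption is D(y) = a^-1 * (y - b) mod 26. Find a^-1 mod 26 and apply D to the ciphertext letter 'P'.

Step 1: Find a^-1, the modular inverse of 7 mod 26.
Step 2: We need 7 * a^-1 = 1 (mod 26).
Step 3: 7 * 15 = 105 = 4 * 26 + 1, so a^-1 = 15.
Step 4: D(y) = 15(y - 1) mod 26.
Step 5: Apply to 'P' (y = 15): D(15) = 15 * (15 - 1) mod 26 = 15 * 14 mod 26 = 2 -> 'C'.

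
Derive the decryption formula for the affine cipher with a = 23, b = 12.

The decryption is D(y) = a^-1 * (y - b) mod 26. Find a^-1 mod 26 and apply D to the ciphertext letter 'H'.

Step 1: Find a^-1, the modular inverse of 23 mod 26.
Step 2: We need 23 * a^-1 = 1 (mod 26).
Step 3: 23 * 17 = 391 = 15 * 26 + 1, so a^-1 = 17.
Step 4: D(y) = 17(y - 12) mod 26.
Step 5: Apply to 'H' (y = 7): D(7) = 17 * (7 - 12) mod 26 = 17 * -5 mod 26 = 19 -> 'T'.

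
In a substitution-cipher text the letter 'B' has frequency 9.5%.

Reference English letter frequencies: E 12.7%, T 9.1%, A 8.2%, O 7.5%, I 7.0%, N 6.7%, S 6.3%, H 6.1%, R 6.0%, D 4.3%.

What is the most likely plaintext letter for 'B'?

Step 1: The observed frequency is 9.5%.
Step 2: Compare with English frequencies:
  E: 12.7% (difference: 3.2%)
  T: 9.1% (difference: 0.4%) <-- closest
  A: 8.2% (difference: 1.3%)
  O: 7.5% (difference: 2.0%)
  I: 7.0% (difference: 2.5%)
  N: 6.7% (difference: 2.8%)
  S: 6.3% (difference: 3.2%)
  H: 6.1% (difference: 3.4%)
  R: 6.0% (difference: 3.5%)
  D: 4.3% (difference: 5.2%)
Step 3: 'B' most likely represents 'T' (frequency 9.1%).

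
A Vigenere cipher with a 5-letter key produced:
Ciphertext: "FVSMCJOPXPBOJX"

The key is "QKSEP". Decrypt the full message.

Step 1: Key 'QKSEP' has length 5. Extended key: QKSEPQKSEPQKSE
Step 2: Decrypt each position:
  F(5) - Q(16) = 15 = P
  V(21) - K(10) = 11 = L
  S(18) - S(18) = 0 = A
  M(12) - E(4) = 8 = I
  C(2) - P(15) = 13 = N
  J(9) - Q(16) = 19 = T
  O(14) - K(10) = 4 = E
  P(15) - S(18) = 23 = X
  X(23) - E(4) = 19 = T
  P(15) - P(15) = 0 = A
  B(1) - Q(16) = 11 = L
  O(14) - K(10) = 4 = E
  J(9) - S(18) = 17 = R
  X(23) - E(4) = 19 = T
Plaintext: PLAINTEXTALERT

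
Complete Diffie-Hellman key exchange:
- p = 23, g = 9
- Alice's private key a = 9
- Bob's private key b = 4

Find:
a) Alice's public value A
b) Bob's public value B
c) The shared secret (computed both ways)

Step 1: A = g^a mod p = 9^9 mod 23 = 2.
Step 2: B = g^b mod p = 9^4 mod 23 = 6.
Step 3: Alice computes s = B^a mod p = 6^9 mod 23 = 16.
Step 4: Bob computes s = A^b mod p = 2^4 mod 23 = 16.
Both sides agree: shared secret = 16.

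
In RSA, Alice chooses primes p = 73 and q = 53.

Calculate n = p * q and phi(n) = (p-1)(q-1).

Step 1: n = p * q = 73 * 53 = 3869.
Step 2: phi(n) = (p-1)(q-1) = 72 * 52 = 3744.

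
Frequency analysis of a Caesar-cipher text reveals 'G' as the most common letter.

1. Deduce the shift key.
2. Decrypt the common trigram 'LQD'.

Step 1: In English, 'E' is the most frequent letter (12.7%).
Step 2: The most frequent ciphertext letter is 'G' (position 6).
Step 3: Shift = (6 - 4) mod 26 = 2.
Step 4: Decrypt 'LQD' by shifting back 2:
  L -> J
  Q -> O
  D -> B
Step 5: 'LQD' decrypts to 'JOB'.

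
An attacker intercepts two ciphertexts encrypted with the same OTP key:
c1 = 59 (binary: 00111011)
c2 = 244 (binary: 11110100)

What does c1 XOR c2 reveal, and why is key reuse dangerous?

Step 1: c1 XOR c2 = (m1 XOR k) XOR (m2 XOR k).
Step 2: By XOR associativity/commutativity: = m1 XOR m2 XOR k XOR k = m1 XOR m2.
Step 3: 00111011 XOR 11110100 = 11001111 = 207.
Step 4: The key cancels out! An attacker learns m1 XOR m2 = 207, revealing the relationship between plaintexts.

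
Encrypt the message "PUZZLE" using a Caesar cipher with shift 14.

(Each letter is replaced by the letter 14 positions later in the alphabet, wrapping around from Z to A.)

Step 1: For each letter, shift forward by 14 positions (mod 26).
  P (position 15) -> position (15+14) mod 26 = 3 -> D
  U (position 20) -> position (20+14) mod 26 = 8 -> I
  Z (position 25) -> position (25+14) mod 26 = 13 -> N
  Z (position 25) -> position (25+14) mod 26 = 13 -> N
  L (position 11) -> position (11+14) mod 26 = 25 -> Z
  E (position 4) -> position (4+14) mod 26 = 18 -> S
Result: DINNZS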